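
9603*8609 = 82672227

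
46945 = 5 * 9389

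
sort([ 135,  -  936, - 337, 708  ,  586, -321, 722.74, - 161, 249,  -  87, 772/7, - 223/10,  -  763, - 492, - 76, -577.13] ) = [ - 936, - 763, - 577.13, - 492, - 337, - 321, - 161, - 87, - 76 , - 223/10, 772/7,135,249, 586,708,722.74 ]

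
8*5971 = 47768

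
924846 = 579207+345639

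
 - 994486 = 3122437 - 4116923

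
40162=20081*2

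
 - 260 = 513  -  773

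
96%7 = 5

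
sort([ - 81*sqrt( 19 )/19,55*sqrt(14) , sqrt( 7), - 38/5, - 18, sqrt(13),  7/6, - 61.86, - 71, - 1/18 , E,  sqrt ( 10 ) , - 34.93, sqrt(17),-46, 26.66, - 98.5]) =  [-98.5,-71,- 61.86 , - 46,  -  34.93,  -  81*sqrt(  19)/19,-18 , - 38/5, - 1/18, 7/6, sqrt(7 ),E, sqrt ( 10),sqrt(13 ),sqrt(17 ), 26.66, 55*sqrt(14 ) ] 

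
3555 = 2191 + 1364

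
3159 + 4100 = 7259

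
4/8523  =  4/8523 = 0.00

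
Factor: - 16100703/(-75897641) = 3^2 * 31^( - 1)  *  67^1 *26701^1*2448311^( - 1 )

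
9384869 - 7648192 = 1736677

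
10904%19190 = 10904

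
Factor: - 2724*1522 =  - 2^3 * 3^1*227^1* 761^1 = -4145928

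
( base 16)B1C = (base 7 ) 11202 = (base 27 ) 3o9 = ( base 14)1072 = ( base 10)2844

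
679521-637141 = 42380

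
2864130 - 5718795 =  - 2854665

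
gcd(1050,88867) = 1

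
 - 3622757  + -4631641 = -8254398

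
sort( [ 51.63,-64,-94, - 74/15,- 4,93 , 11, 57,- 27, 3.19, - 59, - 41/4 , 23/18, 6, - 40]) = [ - 94, - 64,-59, - 40, - 27, - 41/4, - 74/15, - 4, 23/18  ,  3.19, 6, 11, 51.63, 57, 93]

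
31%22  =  9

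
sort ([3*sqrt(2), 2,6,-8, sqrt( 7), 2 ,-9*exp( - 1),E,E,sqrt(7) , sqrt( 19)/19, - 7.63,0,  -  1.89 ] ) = [ - 8, - 7.63, - 9*exp(- 1) , - 1.89, 0,sqrt ( 19)/19,2,2, sqrt( 7),  sqrt(7),E, E,  3 * sqrt ( 2), 6 ]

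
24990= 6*4165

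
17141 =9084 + 8057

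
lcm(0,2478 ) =0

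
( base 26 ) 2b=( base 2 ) 111111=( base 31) 21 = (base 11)58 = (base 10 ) 63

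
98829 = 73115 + 25714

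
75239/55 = 1367+54/55 = 1367.98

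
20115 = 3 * 6705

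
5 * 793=3965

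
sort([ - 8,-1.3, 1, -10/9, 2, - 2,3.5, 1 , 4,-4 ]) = [ - 8, - 4, - 2, - 1.3 , - 10/9,1,  1,2,3.5, 4] 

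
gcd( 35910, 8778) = 798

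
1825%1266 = 559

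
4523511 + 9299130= 13822641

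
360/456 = 15/19 = 0.79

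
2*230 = 460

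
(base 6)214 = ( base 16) 52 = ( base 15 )57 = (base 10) 82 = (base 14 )5C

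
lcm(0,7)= 0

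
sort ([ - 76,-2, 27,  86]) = [ -76,-2,27, 86 ]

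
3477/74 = 3477/74= 46.99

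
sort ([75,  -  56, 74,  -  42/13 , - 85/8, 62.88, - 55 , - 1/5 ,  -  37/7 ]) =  [ - 56, - 55 ,-85/8,- 37/7, - 42/13,-1/5, 62.88,74, 75 ] 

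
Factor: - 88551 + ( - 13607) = - 2^1*7^1*7297^1 = -102158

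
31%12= 7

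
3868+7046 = 10914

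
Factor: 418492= 2^2*104623^1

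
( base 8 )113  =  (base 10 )75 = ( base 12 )63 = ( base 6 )203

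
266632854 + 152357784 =418990638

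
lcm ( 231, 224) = 7392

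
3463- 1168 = 2295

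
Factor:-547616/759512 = - 2^2*13^( - 1)*67^ ( - 1)*157^1 = - 628/871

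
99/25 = 3 + 24/25 = 3.96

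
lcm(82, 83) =6806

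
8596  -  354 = 8242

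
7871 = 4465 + 3406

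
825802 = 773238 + 52564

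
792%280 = 232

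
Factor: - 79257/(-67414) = 87/74 = 2^( - 1) * 3^1 *29^1*37^( - 1 )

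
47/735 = 47/735 =0.06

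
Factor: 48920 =2^3*5^1*1223^1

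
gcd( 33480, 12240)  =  360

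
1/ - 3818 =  - 1+3817/3818 = - 0.00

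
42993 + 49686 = 92679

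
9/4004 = 9/4004= 0.00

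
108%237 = 108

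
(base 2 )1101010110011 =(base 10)6835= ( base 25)ana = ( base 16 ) 1AB3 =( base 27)9a4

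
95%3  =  2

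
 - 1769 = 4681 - 6450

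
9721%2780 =1381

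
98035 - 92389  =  5646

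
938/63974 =469/31987 = 0.01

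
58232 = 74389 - 16157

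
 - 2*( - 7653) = 15306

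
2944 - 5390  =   - 2446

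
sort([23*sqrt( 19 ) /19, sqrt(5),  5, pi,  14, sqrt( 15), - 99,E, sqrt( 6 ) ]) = [-99,sqrt(5),sqrt( 6),E,pi, sqrt( 15 ),5, 23* sqrt (19) /19, 14 ] 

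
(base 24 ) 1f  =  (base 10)39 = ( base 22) 1h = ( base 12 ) 33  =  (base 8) 47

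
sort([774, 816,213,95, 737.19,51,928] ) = [ 51, 95,213, 737.19,774,  816,928 ]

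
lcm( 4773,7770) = 334110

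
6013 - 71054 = -65041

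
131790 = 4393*30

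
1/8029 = 1/8029 = 0.00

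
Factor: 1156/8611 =2^2*17^2*79^( - 1 )*109^(  -  1 )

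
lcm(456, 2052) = 4104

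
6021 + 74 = 6095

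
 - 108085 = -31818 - 76267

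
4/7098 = 2/3549=0.00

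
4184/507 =8 + 128/507 =8.25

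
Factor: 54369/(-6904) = -2^(-3)*3^2*7^1 = -63/8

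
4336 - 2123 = 2213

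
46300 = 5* 9260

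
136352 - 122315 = 14037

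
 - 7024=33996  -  41020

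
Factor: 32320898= 2^1 * 109^1*173^1*857^1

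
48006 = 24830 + 23176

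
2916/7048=729/1762= 0.41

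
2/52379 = 2/52379=0.00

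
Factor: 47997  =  3^2*5333^1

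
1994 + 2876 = 4870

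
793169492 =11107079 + 782062413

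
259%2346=259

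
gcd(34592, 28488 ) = 8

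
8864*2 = 17728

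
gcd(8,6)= 2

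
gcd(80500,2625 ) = 875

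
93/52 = 93/52=   1.79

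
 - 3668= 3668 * (- 1) 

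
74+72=146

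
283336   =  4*70834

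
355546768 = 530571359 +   -  175024591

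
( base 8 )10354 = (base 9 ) 5843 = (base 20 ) agc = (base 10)4332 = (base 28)5EK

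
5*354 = 1770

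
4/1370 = 2/685 = 0.00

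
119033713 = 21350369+97683344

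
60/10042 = 30/5021 =0.01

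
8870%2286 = 2012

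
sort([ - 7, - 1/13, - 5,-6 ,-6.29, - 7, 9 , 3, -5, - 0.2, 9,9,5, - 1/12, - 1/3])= [- 7, -7, - 6.29, - 6 ,  -  5,-5, - 1/3, - 0.2,  -  1/12, - 1/13  ,  3,5,9, 9,9]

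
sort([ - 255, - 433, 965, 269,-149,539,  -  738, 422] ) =[ - 738, - 433, - 255,- 149, 269,422, 539 , 965 ] 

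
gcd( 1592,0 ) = 1592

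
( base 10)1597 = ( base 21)3D1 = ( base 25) 2DM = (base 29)1Q2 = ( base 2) 11000111101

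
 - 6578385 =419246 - 6997631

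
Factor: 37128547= 37128547^1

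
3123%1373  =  377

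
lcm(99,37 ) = 3663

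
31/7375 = 31/7375 = 0.00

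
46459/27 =46459/27 = 1720.70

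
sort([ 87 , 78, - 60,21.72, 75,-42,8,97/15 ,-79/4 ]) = [-60,  -  42,-79/4,97/15, 8, 21.72  ,  75, 78 , 87]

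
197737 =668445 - 470708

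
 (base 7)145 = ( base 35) 2c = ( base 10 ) 82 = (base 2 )1010010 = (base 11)75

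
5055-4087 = 968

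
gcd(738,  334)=2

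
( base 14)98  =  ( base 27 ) 4Q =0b10000110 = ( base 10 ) 134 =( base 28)4m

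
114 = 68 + 46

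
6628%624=388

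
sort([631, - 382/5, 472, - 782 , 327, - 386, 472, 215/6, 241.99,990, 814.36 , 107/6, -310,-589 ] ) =[-782,-589,- 386,- 310, - 382/5, 107/6,215/6,241.99,327,  472,  472,631 , 814.36,990 ]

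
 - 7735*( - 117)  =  904995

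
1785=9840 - 8055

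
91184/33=2763 + 5/33 = 2763.15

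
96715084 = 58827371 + 37887713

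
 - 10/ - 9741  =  10/9741=0.00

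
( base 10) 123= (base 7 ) 234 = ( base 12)A3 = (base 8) 173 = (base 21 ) 5i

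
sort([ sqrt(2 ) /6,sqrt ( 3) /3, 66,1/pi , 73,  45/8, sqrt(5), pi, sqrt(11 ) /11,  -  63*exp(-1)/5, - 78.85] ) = [ - 78.85, - 63*exp( - 1)/5, sqrt( 2)/6,  sqrt( 11) /11, 1/pi, sqrt( 3) /3 , sqrt(5 ), pi , 45/8, 66, 73 ]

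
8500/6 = 4250/3 = 1416.67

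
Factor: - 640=  -  2^7*5^1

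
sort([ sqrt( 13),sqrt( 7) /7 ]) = [ sqrt (7)/7, sqrt( 13)]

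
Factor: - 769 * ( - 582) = 2^1*3^1*97^1*769^1 =447558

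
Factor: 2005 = 5^1*401^1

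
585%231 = 123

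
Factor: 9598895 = 5^1*19^1*79^1*1279^1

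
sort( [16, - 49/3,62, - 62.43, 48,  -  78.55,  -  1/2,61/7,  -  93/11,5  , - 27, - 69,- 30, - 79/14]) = [ - 78.55, - 69, - 62.43, - 30, - 27, - 49/3, - 93/11,-79/14,- 1/2, 5, 61/7,16 , 48,62] 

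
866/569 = 1 + 297/569 =1.52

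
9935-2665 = 7270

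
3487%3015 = 472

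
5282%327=50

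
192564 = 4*48141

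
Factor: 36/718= 18/359 = 2^1*3^2*359^(-1) 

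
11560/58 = 199 + 9/29 = 199.31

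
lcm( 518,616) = 22792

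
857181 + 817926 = 1675107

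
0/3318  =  0 = 0.00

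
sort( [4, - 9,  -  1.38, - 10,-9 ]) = [ -10, - 9, - 9,-1.38,4] 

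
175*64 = 11200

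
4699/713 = 6  +  421/713 = 6.59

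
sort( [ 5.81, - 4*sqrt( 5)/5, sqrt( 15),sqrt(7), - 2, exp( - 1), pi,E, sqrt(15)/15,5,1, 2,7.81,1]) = [ - 2,-4 * sqrt( 5) /5, sqrt( 15) /15,exp( - 1 ),1,1, 2, sqrt( 7 ),  E,pi,sqrt( 15),5 , 5.81,7.81]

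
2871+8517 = 11388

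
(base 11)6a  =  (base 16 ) 4c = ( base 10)76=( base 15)51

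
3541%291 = 49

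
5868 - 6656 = - 788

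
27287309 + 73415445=100702754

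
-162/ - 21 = 7+5/7 = 7.71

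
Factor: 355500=2^2*3^2*5^3*79^1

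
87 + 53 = 140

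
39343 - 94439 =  - 55096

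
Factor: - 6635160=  - 2^3*3^2*5^1 * 7^1*2633^1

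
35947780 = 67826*530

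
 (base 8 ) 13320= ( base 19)G37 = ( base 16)16D0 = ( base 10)5840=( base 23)B0L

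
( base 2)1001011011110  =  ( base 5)123310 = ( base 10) 4830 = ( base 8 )11336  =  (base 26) 73K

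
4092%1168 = 588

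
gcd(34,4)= 2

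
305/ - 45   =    -  61/9 = - 6.78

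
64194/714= 10699/119 = 89.91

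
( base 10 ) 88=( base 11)80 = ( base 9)107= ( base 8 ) 130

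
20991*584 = 12258744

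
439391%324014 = 115377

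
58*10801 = 626458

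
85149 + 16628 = 101777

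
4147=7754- 3607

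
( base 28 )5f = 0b10011011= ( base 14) B1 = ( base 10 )155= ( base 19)83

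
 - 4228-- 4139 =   -  89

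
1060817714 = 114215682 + 946602032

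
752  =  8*94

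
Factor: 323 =17^1*19^1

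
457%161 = 135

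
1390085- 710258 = 679827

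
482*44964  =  21672648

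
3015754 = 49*61546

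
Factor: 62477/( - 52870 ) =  - 2^( - 1)*5^( - 1)*17^( - 1)*311^( - 1)*62477^1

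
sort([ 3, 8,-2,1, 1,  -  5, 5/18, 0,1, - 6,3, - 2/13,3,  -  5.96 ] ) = [ - 6,  -  5.96 ,-5,- 2, - 2/13,0,5/18,1,1,1,3,3, 3,  8 ]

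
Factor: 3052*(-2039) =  - 6223028 = - 2^2 *7^1  *109^1*2039^1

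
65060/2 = 32530  =  32530.00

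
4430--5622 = 10052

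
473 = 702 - 229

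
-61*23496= - 1433256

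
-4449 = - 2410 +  - 2039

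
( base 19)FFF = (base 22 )bhh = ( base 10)5715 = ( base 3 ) 21211200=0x1653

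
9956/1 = 9956 = 9956.00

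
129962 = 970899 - 840937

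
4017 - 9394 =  - 5377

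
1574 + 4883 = 6457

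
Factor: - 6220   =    -  2^2*5^1*311^1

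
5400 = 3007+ 2393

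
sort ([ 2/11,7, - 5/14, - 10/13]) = [-10/13, - 5/14, 2/11, 7]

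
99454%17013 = 14389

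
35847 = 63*569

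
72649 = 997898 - 925249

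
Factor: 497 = 7^1*71^1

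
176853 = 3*58951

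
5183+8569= 13752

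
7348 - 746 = 6602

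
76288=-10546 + 86834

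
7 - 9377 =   -  9370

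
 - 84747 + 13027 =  -71720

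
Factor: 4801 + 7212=41^1 *293^1= 12013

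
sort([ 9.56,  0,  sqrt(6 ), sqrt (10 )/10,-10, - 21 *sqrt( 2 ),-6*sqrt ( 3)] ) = [-21*sqrt(2 ), -6*sqrt( 3 ), - 10,0,sqrt( 10)/10,sqrt( 6),9.56] 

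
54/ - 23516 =- 27/11758 = - 0.00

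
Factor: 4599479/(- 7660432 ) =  - 2^( -4)* 13^( - 2)*929^1*2833^( - 1 )*4951^1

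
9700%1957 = 1872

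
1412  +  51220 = 52632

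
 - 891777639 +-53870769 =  - 945648408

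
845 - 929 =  - 84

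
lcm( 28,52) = 364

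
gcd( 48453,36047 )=1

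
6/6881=6/6881  =  0.00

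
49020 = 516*95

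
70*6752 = 472640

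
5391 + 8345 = 13736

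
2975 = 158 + 2817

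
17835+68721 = 86556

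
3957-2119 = 1838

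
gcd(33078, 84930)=894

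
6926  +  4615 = 11541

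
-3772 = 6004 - 9776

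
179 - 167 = 12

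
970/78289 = 970/78289 = 0.01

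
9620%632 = 140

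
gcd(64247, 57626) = 1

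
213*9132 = 1945116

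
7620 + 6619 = 14239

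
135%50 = 35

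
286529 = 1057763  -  771234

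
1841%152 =17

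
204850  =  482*425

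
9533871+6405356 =15939227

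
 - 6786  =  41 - 6827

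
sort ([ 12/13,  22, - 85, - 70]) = [ - 85, - 70, 12/13,22 ]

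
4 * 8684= 34736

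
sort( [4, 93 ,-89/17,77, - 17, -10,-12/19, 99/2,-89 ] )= [-89, - 17,-10, -89/17,-12/19,4,99/2, 77,  93]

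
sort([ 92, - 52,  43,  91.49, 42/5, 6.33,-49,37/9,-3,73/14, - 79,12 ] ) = [ -79, - 52, - 49,-3, 37/9,  73/14, 6.33,42/5,12,43,  91.49, 92] 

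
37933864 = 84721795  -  46787931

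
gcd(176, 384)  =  16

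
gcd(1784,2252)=4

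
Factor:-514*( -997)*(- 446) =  - 228556268  =  - 2^2*223^1 * 257^1*997^1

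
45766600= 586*78100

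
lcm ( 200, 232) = 5800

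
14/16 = 7/8 = 0.88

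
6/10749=2/3583 = 0.00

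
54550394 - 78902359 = -24351965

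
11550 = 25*462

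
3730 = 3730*1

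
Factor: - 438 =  - 2^1 * 3^1*73^1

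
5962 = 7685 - 1723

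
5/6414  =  5/6414 = 0.00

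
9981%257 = 215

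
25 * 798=19950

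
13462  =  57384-43922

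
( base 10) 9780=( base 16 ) 2634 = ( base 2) 10011000110100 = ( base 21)113F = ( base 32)9HK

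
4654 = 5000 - 346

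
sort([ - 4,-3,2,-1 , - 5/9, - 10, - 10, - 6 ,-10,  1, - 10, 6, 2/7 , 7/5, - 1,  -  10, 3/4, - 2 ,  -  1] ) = [ - 10 , - 10, - 10,-10 ,-10 ,-6 , - 4, - 3, - 2 ,  -  1, - 1, -1, - 5/9 , 2/7, 3/4 , 1 , 7/5, 2 , 6]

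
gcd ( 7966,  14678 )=2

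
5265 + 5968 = 11233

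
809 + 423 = 1232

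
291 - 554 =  - 263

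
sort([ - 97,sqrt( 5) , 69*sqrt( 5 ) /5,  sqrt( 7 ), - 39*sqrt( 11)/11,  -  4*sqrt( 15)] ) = [ - 97 ,  -  4 * sqrt( 15 ) , - 39*sqrt( 11)/11 , sqrt(5 ),sqrt(7), 69*sqrt( 5 )/5 ] 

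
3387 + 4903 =8290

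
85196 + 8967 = 94163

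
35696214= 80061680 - 44365466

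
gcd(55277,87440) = 1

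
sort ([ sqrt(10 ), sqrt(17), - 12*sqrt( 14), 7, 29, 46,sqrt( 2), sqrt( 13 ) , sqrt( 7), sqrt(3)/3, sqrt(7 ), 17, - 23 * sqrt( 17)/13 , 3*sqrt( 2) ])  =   [ - 12*sqrt(14), - 23 * sqrt(17)/13, sqrt ( 3 ) /3,sqrt( 2), sqrt (7 ), sqrt( 7),  sqrt(10 ), sqrt(13), sqrt( 17),3*sqrt ( 2), 7, 17, 29, 46]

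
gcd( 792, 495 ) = 99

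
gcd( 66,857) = 1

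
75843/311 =243 + 270/311 = 243.87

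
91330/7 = 13047+1/7=13047.14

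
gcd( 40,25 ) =5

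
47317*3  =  141951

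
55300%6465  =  3580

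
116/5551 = 116/5551 = 0.02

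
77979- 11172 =66807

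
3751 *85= 318835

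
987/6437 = 987/6437  =  0.15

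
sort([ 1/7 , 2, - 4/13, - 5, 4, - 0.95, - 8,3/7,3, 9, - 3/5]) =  [ - 8,  -  5 ,-0.95,  -  3/5, - 4/13, 1/7, 3/7 , 2 , 3, 4,9]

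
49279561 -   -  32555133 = 81834694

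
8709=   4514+4195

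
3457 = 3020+437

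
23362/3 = 7787 + 1/3 = 7787.33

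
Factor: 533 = 13^1 * 41^1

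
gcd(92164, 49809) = 1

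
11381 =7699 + 3682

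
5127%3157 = 1970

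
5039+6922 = 11961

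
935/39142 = 935/39142  =  0.02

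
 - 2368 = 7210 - 9578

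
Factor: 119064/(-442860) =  -2^1*5^( - 1)*41^1 * 61^( - 1)=- 82/305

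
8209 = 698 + 7511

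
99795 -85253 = 14542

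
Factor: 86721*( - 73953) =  -3^5*11^1*83^1* 137^1 * 211^1 = - 6413278113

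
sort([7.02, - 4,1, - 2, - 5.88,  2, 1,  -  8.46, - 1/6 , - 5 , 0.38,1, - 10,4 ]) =[ - 10,-8.46, - 5.88, - 5, - 4, - 2, - 1/6, 0.38, 1 , 1, 1, 2, 4,7.02] 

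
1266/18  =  211/3=70.33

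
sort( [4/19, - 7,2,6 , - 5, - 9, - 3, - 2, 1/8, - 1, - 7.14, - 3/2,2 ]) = [ - 9, - 7.14, - 7,  -  5, - 3, - 2,- 3/2, - 1,1/8, 4/19, 2,2, 6 ] 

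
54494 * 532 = 28990808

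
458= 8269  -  7811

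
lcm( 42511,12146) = 85022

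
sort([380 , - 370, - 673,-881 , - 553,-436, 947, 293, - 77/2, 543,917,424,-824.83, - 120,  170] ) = [-881,-824.83, - 673,-553, - 436, -370,-120 , - 77/2,170,293,  380,424,  543, 917, 947]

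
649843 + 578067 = 1227910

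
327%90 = 57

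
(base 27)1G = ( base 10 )43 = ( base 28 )1F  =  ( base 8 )53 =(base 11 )3A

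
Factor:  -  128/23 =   -  2^7*23^( - 1)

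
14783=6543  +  8240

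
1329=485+844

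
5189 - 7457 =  - 2268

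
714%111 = 48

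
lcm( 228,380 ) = 1140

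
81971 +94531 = 176502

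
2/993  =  2/993 = 0.00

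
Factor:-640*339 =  - 216960 = -2^7 * 3^1*5^1*113^1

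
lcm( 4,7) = 28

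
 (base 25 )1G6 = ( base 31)128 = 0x407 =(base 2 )10000000111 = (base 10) 1031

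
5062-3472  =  1590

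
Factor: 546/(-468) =-2^(-1)*3^( -1)*7^1 = - 7/6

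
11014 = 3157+7857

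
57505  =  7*8215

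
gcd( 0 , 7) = 7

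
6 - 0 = 6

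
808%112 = 24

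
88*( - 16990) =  - 1495120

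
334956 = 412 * 813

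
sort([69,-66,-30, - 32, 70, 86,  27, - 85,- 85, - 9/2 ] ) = [-85, - 85,-66 ,-32,-30 ,-9/2, 27, 69, 70,86]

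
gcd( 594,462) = 66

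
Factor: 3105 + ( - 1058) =23^1 * 89^1 = 2047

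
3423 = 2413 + 1010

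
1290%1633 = 1290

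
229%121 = 108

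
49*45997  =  2253853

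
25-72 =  - 47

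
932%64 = 36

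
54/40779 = 6/4531 = 0.00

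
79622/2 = 39811 = 39811.00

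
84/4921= 12/703 =0.02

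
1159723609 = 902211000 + 257512609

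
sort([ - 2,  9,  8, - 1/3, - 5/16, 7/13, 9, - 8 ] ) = [ - 8  ,-2, - 1/3, - 5/16,7/13,8,  9,9 ] 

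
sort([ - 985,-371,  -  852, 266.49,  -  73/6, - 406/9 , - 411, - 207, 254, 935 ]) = [ - 985, - 852, - 411, - 371, -207, - 406/9 , - 73/6, 254, 266.49, 935] 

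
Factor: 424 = 2^3*53^1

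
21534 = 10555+10979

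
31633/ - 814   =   -39  +  113/814= - 38.86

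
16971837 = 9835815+7136022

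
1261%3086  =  1261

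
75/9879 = 25/3293=0.01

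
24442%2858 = 1578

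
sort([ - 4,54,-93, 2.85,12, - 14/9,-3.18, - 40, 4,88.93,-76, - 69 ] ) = [ - 93, - 76, - 69, - 40, - 4,- 3.18, - 14/9 , 2.85,4, 12,54,88.93] 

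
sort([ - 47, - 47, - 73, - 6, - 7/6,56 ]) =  [ - 73, - 47,-47, - 6, - 7/6,56 ]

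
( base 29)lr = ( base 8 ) 1174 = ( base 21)196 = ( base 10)636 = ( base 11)529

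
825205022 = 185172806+640032216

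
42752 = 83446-40694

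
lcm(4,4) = 4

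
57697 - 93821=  - 36124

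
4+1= 5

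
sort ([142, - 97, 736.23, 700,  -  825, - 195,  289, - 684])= [-825,-684  , -195,-97, 142,289, 700,736.23]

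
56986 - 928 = 56058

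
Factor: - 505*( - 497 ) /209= 250985/209 = 5^1*7^1*11^( - 1 ) * 19^( - 1)*71^1*101^1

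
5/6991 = 5/6991= 0.00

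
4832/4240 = 1 + 37/265= 1.14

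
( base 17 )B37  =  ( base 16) CA5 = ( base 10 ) 3237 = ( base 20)81H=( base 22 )6F3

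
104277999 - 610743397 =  - 506465398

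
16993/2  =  8496 + 1/2 = 8496.50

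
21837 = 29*753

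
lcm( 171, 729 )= 13851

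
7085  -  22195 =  -15110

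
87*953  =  82911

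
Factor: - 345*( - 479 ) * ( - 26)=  - 4296630 =- 2^1*3^1*5^1*13^1*23^1*479^1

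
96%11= 8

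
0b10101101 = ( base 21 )85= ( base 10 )173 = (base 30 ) 5N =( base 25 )6n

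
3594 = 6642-3048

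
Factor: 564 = 2^2*3^1*47^1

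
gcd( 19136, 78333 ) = 1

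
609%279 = 51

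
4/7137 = 4/7137 = 0.00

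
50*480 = 24000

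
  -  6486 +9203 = 2717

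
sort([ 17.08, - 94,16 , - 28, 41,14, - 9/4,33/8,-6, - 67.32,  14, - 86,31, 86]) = [-94 ,-86, - 67.32, - 28, - 6, - 9/4,  33/8,14, 14  ,  16,17.08, 31, 41,86 ]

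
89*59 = 5251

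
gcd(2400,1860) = 60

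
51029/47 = 51029/47 = 1085.72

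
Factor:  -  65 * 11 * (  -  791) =5^1*7^1 * 11^1 * 13^1*113^1 = 565565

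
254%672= 254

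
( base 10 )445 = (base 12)311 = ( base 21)104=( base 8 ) 675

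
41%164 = 41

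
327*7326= 2395602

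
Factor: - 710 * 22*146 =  - 2280520  =  - 2^3*5^1*11^1*71^1*73^1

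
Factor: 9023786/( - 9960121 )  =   - 2^1*331^( - 1)*30091^( - 1 )*4511893^1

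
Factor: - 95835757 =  - 149^1*317^1*2029^1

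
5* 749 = 3745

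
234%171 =63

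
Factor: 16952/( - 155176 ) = -13/119 = - 7^( - 1) * 13^1*17^( - 1)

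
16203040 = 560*28934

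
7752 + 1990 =9742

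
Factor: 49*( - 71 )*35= - 5^1*7^3*71^1  =  - 121765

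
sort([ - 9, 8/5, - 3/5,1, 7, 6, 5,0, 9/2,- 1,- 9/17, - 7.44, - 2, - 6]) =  [-9, - 7.44 , - 6, - 2, - 1, - 3/5, - 9/17,0, 1, 8/5, 9/2, 5,  6,7] 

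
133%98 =35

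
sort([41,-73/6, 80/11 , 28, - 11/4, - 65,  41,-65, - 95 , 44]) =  [-95,-65, - 65,  -  73/6, - 11/4,80/11, 28 , 41,41 , 44 ]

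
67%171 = 67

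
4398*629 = 2766342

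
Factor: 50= 2^1 * 5^2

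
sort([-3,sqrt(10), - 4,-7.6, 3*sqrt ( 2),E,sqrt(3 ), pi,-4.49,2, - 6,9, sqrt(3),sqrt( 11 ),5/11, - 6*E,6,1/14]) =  [ - 6 *E, - 7.6, - 6, - 4.49 ,- 4 , - 3,1/14, 5/11 , sqrt(3 ),sqrt(3),2,E, pi,sqrt( 10),  sqrt(11),3 * sqrt( 2),  6,9 ]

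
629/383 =1 + 246/383 = 1.64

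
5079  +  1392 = 6471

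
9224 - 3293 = 5931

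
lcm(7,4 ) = 28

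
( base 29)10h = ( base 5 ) 11413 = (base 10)858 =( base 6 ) 3550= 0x35a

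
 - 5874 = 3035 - 8909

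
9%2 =1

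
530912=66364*8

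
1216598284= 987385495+229212789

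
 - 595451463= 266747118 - 862198581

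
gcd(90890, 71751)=1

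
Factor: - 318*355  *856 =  - 2^4*3^1*5^1*53^1 * 71^1*107^1 = - 96633840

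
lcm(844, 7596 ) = 7596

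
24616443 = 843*29201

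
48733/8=6091+5/8 = 6091.62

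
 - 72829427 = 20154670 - 92984097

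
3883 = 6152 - 2269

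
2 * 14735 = 29470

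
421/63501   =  421/63501 = 0.01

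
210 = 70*3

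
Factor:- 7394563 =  - 11^1 * 647^1*1039^1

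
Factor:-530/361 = - 2^1 * 5^1*19^ ( - 2)*53^1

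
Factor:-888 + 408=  - 2^5*3^1*5^1 =-  480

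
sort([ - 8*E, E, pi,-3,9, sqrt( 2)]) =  [ - 8*E,-3 , sqrt ( 2), E, pi, 9]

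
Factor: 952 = 2^3*7^1* 17^1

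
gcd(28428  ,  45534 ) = 6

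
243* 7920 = 1924560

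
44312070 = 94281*470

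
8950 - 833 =8117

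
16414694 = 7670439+8744255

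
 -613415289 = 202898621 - 816313910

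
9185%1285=190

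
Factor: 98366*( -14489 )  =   - 2^1 * 137^1 * 359^1*14489^1=- 1425224974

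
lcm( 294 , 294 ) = 294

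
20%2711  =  20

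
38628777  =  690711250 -652082473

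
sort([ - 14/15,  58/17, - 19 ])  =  [ - 19,-14/15 , 58/17]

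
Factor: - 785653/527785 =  - 5^( - 1 )*11^2*43^1*151^1*105557^ (-1)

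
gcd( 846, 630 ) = 18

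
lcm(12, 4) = 12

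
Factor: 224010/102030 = 393/179 = 3^1*131^1*179^(- 1 )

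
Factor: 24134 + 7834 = 31968 = 2^5*3^3 *37^1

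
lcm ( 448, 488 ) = 27328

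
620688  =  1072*579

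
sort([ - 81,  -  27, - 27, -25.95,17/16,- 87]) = [-87, - 81, - 27, - 27, - 25.95, 17/16] 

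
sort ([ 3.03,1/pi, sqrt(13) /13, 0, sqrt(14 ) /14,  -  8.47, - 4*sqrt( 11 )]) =[ - 4*sqrt( 11), - 8.47, 0, sqrt( 14) /14, sqrt (13 )/13,1/pi , 3.03 ]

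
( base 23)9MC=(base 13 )2531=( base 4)1102133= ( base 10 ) 5279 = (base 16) 149F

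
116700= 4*29175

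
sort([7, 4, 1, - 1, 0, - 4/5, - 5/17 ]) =[ - 1, - 4/5,-5/17, 0 , 1,4, 7]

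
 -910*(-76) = 69160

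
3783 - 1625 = 2158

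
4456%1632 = 1192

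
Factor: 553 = 7^1*79^1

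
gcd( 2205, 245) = 245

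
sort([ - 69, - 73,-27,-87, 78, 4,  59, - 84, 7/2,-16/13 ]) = [ - 87, - 84, - 73,-69,-27,-16/13,7/2,4,59 , 78 ] 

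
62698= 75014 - 12316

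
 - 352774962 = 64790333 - 417565295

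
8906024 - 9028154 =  - 122130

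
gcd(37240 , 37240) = 37240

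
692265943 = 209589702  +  482676241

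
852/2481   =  284/827  =  0.34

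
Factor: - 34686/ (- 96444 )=41/114 = 2^( - 1) * 3^(- 1)*19^ (-1)*41^1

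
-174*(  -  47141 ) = 8202534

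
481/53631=481/53631 = 0.01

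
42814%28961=13853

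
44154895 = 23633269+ 20521626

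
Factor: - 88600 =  - 2^3 * 5^2 * 443^1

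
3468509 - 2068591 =1399918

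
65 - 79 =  - 14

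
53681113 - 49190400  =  4490713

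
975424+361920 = 1337344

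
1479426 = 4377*338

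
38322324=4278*8958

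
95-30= 65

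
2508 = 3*836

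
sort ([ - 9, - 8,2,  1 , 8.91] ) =[-9,-8, 1,2,8.91 ]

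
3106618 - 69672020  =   - 66565402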